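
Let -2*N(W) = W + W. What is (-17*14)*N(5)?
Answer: 1190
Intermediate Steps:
N(W) = -W (N(W) = -(W + W)/2 = -W)
(-17*14)*N(5) = (-17*14)*(-1*5) = -238*(-5) = 1190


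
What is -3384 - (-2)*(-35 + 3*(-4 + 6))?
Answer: -3442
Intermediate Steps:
-3384 - (-2)*(-35 + 3*(-4 + 6)) = -3384 - (-2)*(-35 + 3*2) = -3384 - (-2)*(-35 + 6) = -3384 - (-2)*(-29) = -3384 - 1*58 = -3384 - 58 = -3442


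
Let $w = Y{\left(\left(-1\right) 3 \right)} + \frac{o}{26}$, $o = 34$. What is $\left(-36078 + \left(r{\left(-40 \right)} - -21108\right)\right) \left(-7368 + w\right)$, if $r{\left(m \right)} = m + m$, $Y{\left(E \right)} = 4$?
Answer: $\frac{1440510750}{13} \approx 1.1081 \cdot 10^{8}$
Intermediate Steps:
$r{\left(m \right)} = 2 m$
$w = \frac{69}{13}$ ($w = 4 + \frac{1}{26} \cdot 34 = 4 + \frac{17}{13} = \frac{69}{13} \approx 5.3077$)
$\left(-36078 + \left(r{\left(-40 \right)} - -21108\right)\right) \left(-7368 + w\right) = \left(-36078 + \left(2 \left(-40\right) - -21108\right)\right) \left(-7368 + \frac{69}{13}\right) = \left(-36078 + \left(-80 + 21108\right)\right) \left(- \frac{95715}{13}\right) = \left(-36078 + 21028\right) \left(- \frac{95715}{13}\right) = \left(-15050\right) \left(- \frac{95715}{13}\right) = \frac{1440510750}{13}$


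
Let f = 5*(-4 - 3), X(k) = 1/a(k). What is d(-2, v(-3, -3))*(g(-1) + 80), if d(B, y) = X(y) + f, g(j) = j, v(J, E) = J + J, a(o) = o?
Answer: -16669/6 ≈ -2778.2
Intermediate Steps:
v(J, E) = 2*J
X(k) = 1/k
f = -35 (f = 5*(-7) = -35)
d(B, y) = -35 + 1/y (d(B, y) = 1/y - 35 = -35 + 1/y)
d(-2, v(-3, -3))*(g(-1) + 80) = (-35 + 1/(2*(-3)))*(-1 + 80) = (-35 + 1/(-6))*79 = (-35 - ⅙)*79 = -211/6*79 = -16669/6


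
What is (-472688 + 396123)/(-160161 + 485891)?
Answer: -15313/65146 ≈ -0.23506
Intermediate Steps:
(-472688 + 396123)/(-160161 + 485891) = -76565/325730 = -76565*1/325730 = -15313/65146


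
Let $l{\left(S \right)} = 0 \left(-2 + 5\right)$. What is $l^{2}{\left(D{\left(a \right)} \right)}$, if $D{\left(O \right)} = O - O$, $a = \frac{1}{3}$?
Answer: $0$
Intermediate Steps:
$a = \frac{1}{3} \approx 0.33333$
$D{\left(O \right)} = 0$
$l{\left(S \right)} = 0$ ($l{\left(S \right)} = 0 \cdot 3 = 0$)
$l^{2}{\left(D{\left(a \right)} \right)} = 0^{2} = 0$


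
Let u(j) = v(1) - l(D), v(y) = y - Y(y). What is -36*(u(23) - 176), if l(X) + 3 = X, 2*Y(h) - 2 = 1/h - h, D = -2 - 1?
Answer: 6120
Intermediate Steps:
D = -3
Y(h) = 1 + 1/(2*h) - h/2 (Y(h) = 1 + (1/h - h)/2 = 1 + (1/(2*h) - h/2) = 1 + 1/(2*h) - h/2)
l(X) = -3 + X
v(y) = y - (1 - y*(-2 + y))/(2*y)
u(j) = 6 (u(j) = (-1 - ½/1 + (3/2)*1) - (-3 - 3) = (-1 - ½*1 + 3/2) - 1*(-6) = (-1 - ½ + 3/2) + 6 = 0 + 6 = 6)
-36*(u(23) - 176) = -36*(6 - 176) = -36*(-170) = 6120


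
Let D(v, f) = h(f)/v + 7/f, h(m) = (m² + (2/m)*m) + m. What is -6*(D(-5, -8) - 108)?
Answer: 14457/20 ≈ 722.85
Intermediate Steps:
h(m) = 2 + m + m² (h(m) = (m² + 2) + m = (2 + m²) + m = 2 + m + m²)
D(v, f) = 7/f + (2 + f + f²)/v (D(v, f) = (2 + f + f²)/v + 7/f = 7/f + (2 + f + f²)/v)
-6*(D(-5, -8) - 108) = -6*((7*(-5) - 8*(2 - 8 + (-8)²))/(-8*(-5)) - 108) = -6*(-⅛*(-⅕)*(-35 - 8*(2 - 8 + 64)) - 108) = -6*(-⅛*(-⅕)*(-35 - 8*58) - 108) = -6*(-⅛*(-⅕)*(-35 - 464) - 108) = -6*(-⅛*(-⅕)*(-499) - 108) = -6*(-499/40 - 108) = -6*(-4819/40) = 14457/20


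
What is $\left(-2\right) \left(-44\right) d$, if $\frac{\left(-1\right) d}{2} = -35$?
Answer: $6160$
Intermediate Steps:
$d = 70$ ($d = \left(-2\right) \left(-35\right) = 70$)
$\left(-2\right) \left(-44\right) d = \left(-2\right) \left(-44\right) 70 = 88 \cdot 70 = 6160$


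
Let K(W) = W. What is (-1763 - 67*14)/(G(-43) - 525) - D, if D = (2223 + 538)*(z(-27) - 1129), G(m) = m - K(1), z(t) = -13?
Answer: 1794094979/569 ≈ 3.1531e+6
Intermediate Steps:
G(m) = -1 + m (G(m) = m - 1*1 = m - 1 = -1 + m)
D = -3153062 (D = (2223 + 538)*(-13 - 1129) = 2761*(-1142) = -3153062)
(-1763 - 67*14)/(G(-43) - 525) - D = (-1763 - 67*14)/((-1 - 43) - 525) - 1*(-3153062) = (-1763 - 938)/(-44 - 525) + 3153062 = -2701/(-569) + 3153062 = -2701*(-1/569) + 3153062 = 2701/569 + 3153062 = 1794094979/569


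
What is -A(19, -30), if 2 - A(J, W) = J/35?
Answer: -51/35 ≈ -1.4571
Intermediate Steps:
A(J, W) = 2 - J/35
-A(19, -30) = -(2 - 1/35*19) = -(2 - 19/35) = -1*51/35 = -51/35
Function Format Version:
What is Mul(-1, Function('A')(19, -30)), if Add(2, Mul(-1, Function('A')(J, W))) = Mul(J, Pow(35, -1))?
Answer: Rational(-51, 35) ≈ -1.4571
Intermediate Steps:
Function('A')(J, W) = Add(2, Mul(Rational(-1, 35), J)) (Function('A')(J, W) = Add(2, Mul(-1, Mul(J, Pow(35, -1)))) = Add(2, Mul(-1, Mul(J, Rational(1, 35)))) = Add(2, Mul(-1, Mul(Rational(1, 35), J))) = Add(2, Mul(Rational(-1, 35), J)))
Mul(-1, Function('A')(19, -30)) = Mul(-1, Add(2, Mul(Rational(-1, 35), 19))) = Mul(-1, Add(2, Rational(-19, 35))) = Mul(-1, Rational(51, 35)) = Rational(-51, 35)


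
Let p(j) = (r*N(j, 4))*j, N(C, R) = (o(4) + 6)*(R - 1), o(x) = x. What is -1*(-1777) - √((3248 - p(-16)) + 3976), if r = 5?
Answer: 1777 - 2*√2406 ≈ 1678.9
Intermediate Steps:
N(C, R) = -10 + 10*R (N(C, R) = (4 + 6)*(R - 1) = 10*(-1 + R) = -10 + 10*R)
p(j) = 150*j (p(j) = (5*(-10 + 10*4))*j = (5*(-10 + 40))*j = (5*30)*j = 150*j)
-1*(-1777) - √((3248 - p(-16)) + 3976) = -1*(-1777) - √((3248 - 150*(-16)) + 3976) = 1777 - √((3248 - 1*(-2400)) + 3976) = 1777 - √((3248 + 2400) + 3976) = 1777 - √(5648 + 3976) = 1777 - √9624 = 1777 - 2*√2406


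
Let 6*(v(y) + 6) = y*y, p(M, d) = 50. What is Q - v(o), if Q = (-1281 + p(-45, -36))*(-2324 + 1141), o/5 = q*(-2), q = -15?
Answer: 1452529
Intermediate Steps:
o = 150 (o = 5*(-15*(-2)) = 5*30 = 150)
v(y) = -6 + y**2/6 (v(y) = -6 + (y*y)/6 = -6 + y**2/6)
Q = 1456273 (Q = (-1281 + 50)*(-2324 + 1141) = -1231*(-1183) = 1456273)
Q - v(o) = 1456273 - (-6 + (1/6)*150**2) = 1456273 - (-6 + (1/6)*22500) = 1456273 - (-6 + 3750) = 1456273 - 1*3744 = 1456273 - 3744 = 1452529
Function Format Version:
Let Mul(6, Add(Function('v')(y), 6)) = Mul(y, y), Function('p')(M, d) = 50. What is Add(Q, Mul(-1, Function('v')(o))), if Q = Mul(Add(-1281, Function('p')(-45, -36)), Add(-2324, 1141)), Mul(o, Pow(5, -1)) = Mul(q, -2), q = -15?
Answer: 1452529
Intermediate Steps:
o = 150 (o = Mul(5, Mul(-15, -2)) = Mul(5, 30) = 150)
Function('v')(y) = Add(-6, Mul(Rational(1, 6), Pow(y, 2))) (Function('v')(y) = Add(-6, Mul(Rational(1, 6), Mul(y, y))) = Add(-6, Mul(Rational(1, 6), Pow(y, 2))))
Q = 1456273 (Q = Mul(Add(-1281, 50), Add(-2324, 1141)) = Mul(-1231, -1183) = 1456273)
Add(Q, Mul(-1, Function('v')(o))) = Add(1456273, Mul(-1, Add(-6, Mul(Rational(1, 6), Pow(150, 2))))) = Add(1456273, Mul(-1, Add(-6, Mul(Rational(1, 6), 22500)))) = Add(1456273, Mul(-1, Add(-6, 3750))) = Add(1456273, Mul(-1, 3744)) = Add(1456273, -3744) = 1452529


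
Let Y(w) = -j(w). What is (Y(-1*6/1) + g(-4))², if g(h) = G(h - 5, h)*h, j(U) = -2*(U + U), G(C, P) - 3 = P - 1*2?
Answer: 144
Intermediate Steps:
G(C, P) = 1 + P (G(C, P) = 3 + (P - 1*2) = 3 + (P - 2) = 3 + (-2 + P) = 1 + P)
j(U) = -4*U
Y(w) = 4*w (Y(w) = -(-4)*w = 4*w)
g(h) = h*(1 + h) (g(h) = (1 + h)*h = h*(1 + h))
(Y(-1*6/1) + g(-4))² = (4*(-1*6/1) - 4*(1 - 4))² = (4*(-6*1) - 4*(-3))² = (4*(-6) + 12)² = (-24 + 12)² = (-12)² = 144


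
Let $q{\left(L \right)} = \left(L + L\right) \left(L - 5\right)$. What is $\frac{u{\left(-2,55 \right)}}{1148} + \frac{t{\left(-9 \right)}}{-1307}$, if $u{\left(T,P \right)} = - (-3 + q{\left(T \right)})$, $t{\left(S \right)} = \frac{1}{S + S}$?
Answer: $- \frac{293501}{13503924} \approx -0.021735$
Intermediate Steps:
$q{\left(L \right)} = 2 L \left(-5 + L\right)$
$t{\left(S \right)} = \frac{1}{2 S}$
$u{\left(T,P \right)} = 3 - 2 T \left(-5 + T\right)$ ($u{\left(T,P \right)} = - (-3 + 2 T \left(-5 + T\right)) = 3 - 2 T \left(-5 + T\right)$)
$\frac{u{\left(-2,55 \right)}}{1148} + \frac{t{\left(-9 \right)}}{-1307} = \frac{3 - - 4 \left(-5 - 2\right)}{1148} + \frac{\frac{1}{2} \frac{1}{-9}}{-1307} = \left(3 - \left(-4\right) \left(-7\right)\right) \frac{1}{1148} + \frac{1}{2} \left(- \frac{1}{9}\right) \left(- \frac{1}{1307}\right) = \left(3 - 28\right) \frac{1}{1148} - - \frac{1}{23526} = \left(-25\right) \frac{1}{1148} + \frac{1}{23526} = - \frac{25}{1148} + \frac{1}{23526} = - \frac{293501}{13503924}$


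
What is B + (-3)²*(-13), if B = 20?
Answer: -97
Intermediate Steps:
B + (-3)²*(-13) = 20 + (-3)²*(-13) = 20 + 9*(-13) = 20 - 117 = -97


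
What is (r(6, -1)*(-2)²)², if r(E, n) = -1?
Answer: 16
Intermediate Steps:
(r(6, -1)*(-2)²)² = (-1*(-2)²)² = (-1*4)² = (-4)² = 16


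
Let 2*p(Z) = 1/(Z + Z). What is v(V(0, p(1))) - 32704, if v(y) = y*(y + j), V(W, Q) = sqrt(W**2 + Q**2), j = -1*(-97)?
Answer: -522875/16 ≈ -32680.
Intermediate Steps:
p(Z) = 1/(4*Z) (p(Z) = 1/(2*(Z + Z)) = 1/(2*((2*Z))) = (1/(2*Z))/2 = 1/(4*Z))
j = 97
V(W, Q) = sqrt(Q**2 + W**2)
v(y) = y*(97 + y) (v(y) = y*(y + 97) = y*(97 + y))
v(V(0, p(1))) - 32704 = sqrt(((1/4)/1)**2 + 0**2)*(97 + sqrt(((1/4)/1)**2 + 0**2)) - 32704 = sqrt(((1/4)*1)**2 + 0)*(97 + sqrt(((1/4)*1)**2 + 0)) - 32704 = sqrt((1/4)**2 + 0)*(97 + sqrt((1/4)**2 + 0)) - 32704 = sqrt(1/16 + 0)*(97 + sqrt(1/16 + 0)) - 32704 = sqrt(1/16)*(97 + sqrt(1/16)) - 32704 = (97 + 1/4)/4 - 32704 = (1/4)*(389/4) - 32704 = 389/16 - 32704 = -522875/16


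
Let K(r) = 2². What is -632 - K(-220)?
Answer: -636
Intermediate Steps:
K(r) = 4
-632 - K(-220) = -632 - 1*4 = -632 - 4 = -636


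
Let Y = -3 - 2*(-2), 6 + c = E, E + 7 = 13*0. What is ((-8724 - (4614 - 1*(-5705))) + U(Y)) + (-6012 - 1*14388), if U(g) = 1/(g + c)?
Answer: -473317/12 ≈ -39443.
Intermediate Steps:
E = -7 (E = -7 + 13*0 = -7 + 0 = -7)
c = -13 (c = -6 - 7 = -13)
Y = 1 (Y = -3 + 4 = 1)
U(g) = 1/(-13 + g) (U(g) = 1/(g - 13) = 1/(-13 + g))
((-8724 - (4614 - 1*(-5705))) + U(Y)) + (-6012 - 1*14388) = ((-8724 - (4614 - 1*(-5705))) + 1/(-13 + 1)) + (-6012 - 1*14388) = ((-8724 - (4614 + 5705)) + 1/(-12)) + (-6012 - 14388) = ((-8724 - 1*10319) - 1/12) - 20400 = ((-8724 - 10319) - 1/12) - 20400 = (-19043 - 1/12) - 20400 = -228517/12 - 20400 = -473317/12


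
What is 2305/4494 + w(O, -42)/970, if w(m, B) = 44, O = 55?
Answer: 1216793/2179590 ≈ 0.55827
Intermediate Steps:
2305/4494 + w(O, -42)/970 = 2305/4494 + 44/970 = 2305*(1/4494) + 44*(1/970) = 2305/4494 + 22/485 = 1216793/2179590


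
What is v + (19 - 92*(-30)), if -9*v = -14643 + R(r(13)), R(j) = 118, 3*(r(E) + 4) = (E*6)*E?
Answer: 39536/9 ≈ 4392.9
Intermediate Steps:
r(E) = -4 + 2*E**2 (r(E) = -4 + ((E*6)*E)/3 = -4 + ((6*E)*E)/3 = -4 + (6*E**2)/3 = -4 + 2*E**2)
v = 14525/9 (v = -(-14643 + 118)/9 = -1/9*(-14525) = 14525/9 ≈ 1613.9)
v + (19 - 92*(-30)) = 14525/9 + (19 - 92*(-30)) = 14525/9 + (19 + 2760) = 14525/9 + 2779 = 39536/9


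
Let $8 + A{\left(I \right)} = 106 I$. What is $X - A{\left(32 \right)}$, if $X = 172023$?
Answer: $168639$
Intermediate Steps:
$A{\left(I \right)} = -8 + 106 I$
$X - A{\left(32 \right)} = 172023 - \left(-8 + 106 \cdot 32\right) = 172023 - \left(-8 + 3392\right) = 172023 - 3384 = 168639$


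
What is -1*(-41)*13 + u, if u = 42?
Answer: 575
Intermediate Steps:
-1*(-41)*13 + u = -1*(-41)*13 + 42 = 41*13 + 42 = 533 + 42 = 575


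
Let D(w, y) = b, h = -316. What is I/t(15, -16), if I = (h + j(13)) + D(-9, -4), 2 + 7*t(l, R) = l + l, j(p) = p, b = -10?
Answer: -313/4 ≈ -78.250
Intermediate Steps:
D(w, y) = -10
t(l, R) = -2/7 + 2*l/7 (t(l, R) = -2/7 + (l + l)/7 = -2/7 + (2*l)/7 = -2/7 + 2*l/7)
I = -313 (I = (-316 + 13) - 10 = -303 - 10 = -313)
I/t(15, -16) = -313/(-2/7 + (2/7)*15) = -313/(-2/7 + 30/7) = -313/4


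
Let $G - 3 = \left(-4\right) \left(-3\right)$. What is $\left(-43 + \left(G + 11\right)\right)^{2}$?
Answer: $289$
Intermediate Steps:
$G = 15$ ($G = 3 - -12 = 3 + 12 = 15$)
$\left(-43 + \left(G + 11\right)\right)^{2} = \left(-43 + \left(15 + 11\right)\right)^{2} = \left(-43 + 26\right)^{2} = \left(-17\right)^{2} = 289$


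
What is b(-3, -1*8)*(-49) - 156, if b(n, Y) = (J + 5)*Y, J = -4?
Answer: 236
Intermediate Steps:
b(n, Y) = Y (b(n, Y) = (-4 + 5)*Y = 1*Y = Y)
b(-3, -1*8)*(-49) - 156 = -1*8*(-49) - 156 = -8*(-49) - 156 = 392 - 156 = 236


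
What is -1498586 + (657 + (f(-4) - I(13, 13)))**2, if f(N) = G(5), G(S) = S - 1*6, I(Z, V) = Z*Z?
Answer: -1261417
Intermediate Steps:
I(Z, V) = Z**2
G(S) = -6 + S (G(S) = S - 6 = -6 + S)
f(N) = -1 (f(N) = -6 + 5 = -1)
-1498586 + (657 + (f(-4) - I(13, 13)))**2 = -1498586 + (657 + (-1 - 1*13**2))**2 = -1498586 + (657 + (-1 - 1*169))**2 = -1498586 + (657 + (-1 - 169))**2 = -1498586 + (657 - 170)**2 = -1498586 + 487**2 = -1498586 + 237169 = -1261417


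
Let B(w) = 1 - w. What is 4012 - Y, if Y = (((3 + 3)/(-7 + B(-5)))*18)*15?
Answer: 5632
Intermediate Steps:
Y = -1620 (Y = (((3 + 3)/(-7 + (1 - 1*(-5))))*18)*15 = ((6/(-7 + (1 + 5)))*18)*15 = ((6/(-7 + 6))*18)*15 = ((6/(-1))*18)*15 = ((6*(-1))*18)*15 = -6*18*15 = -108*15 = -1620)
4012 - Y = 4012 - 1*(-1620) = 4012 + 1620 = 5632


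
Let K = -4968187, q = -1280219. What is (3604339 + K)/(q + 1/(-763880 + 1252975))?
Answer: 55587603130/52179059317 ≈ 1.0653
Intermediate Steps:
(3604339 + K)/(q + 1/(-763880 + 1252975)) = (3604339 - 4968187)/(-1280219 + 1/(-763880 + 1252975)) = -1363848/(-1280219 + 1/489095) = -1363848/(-626148711804/489095) = -1363848*(-489095/626148711804) = 55587603130/52179059317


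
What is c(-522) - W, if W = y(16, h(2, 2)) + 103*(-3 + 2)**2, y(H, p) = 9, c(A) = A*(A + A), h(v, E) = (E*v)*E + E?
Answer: 544856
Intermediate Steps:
h(v, E) = E + v*E**2 (h(v, E) = v*E**2 + E = E + v*E**2)
c(A) = 2*A**2 (c(A) = A*(2*A) = 2*A**2)
W = 112 (W = 9 + 103*(-3 + 2)**2 = 9 + 103*(-1)**2 = 9 + 103*1 = 9 + 103 = 112)
c(-522) - W = 2*(-522)**2 - 1*112 = 2*272484 - 112 = 544968 - 112 = 544856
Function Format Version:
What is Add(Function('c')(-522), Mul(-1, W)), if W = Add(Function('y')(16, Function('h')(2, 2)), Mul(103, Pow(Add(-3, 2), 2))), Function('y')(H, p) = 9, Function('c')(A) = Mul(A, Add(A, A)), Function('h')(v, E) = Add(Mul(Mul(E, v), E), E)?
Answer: 544856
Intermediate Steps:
Function('h')(v, E) = Add(E, Mul(v, Pow(E, 2))) (Function('h')(v, E) = Add(Mul(v, Pow(E, 2)), E) = Add(E, Mul(v, Pow(E, 2))))
Function('c')(A) = Mul(2, Pow(A, 2)) (Function('c')(A) = Mul(A, Mul(2, A)) = Mul(2, Pow(A, 2)))
W = 112 (W = Add(9, Mul(103, Pow(Add(-3, 2), 2))) = Add(9, Mul(103, Pow(-1, 2))) = Add(9, Mul(103, 1)) = Add(9, 103) = 112)
Add(Function('c')(-522), Mul(-1, W)) = Add(Mul(2, Pow(-522, 2)), Mul(-1, 112)) = Add(Mul(2, 272484), -112) = Add(544968, -112) = 544856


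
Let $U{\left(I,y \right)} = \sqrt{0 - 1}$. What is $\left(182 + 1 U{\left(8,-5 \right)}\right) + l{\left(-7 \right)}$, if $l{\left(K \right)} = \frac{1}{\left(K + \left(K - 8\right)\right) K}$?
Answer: $\frac{28029}{154} + i \approx 182.01 + 1.0 i$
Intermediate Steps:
$U{\left(I,y \right)} = i$ ($U{\left(I,y \right)} = \sqrt{-1} = i$)
$l{\left(K \right)} = \frac{1}{K \left(-8 + 2 K\right)}$ ($l{\left(K \right)} = \frac{1}{\left(K + \left(-8 + K\right)\right) K} = \frac{1}{\left(-8 + 2 K\right) K} = \frac{1}{K \left(-8 + 2 K\right)}$)
$\left(182 + 1 U{\left(8,-5 \right)}\right) + l{\left(-7 \right)} = \left(182 + 1 i\right) + \frac{1}{2 \left(-7\right) \left(-4 - 7\right)} = \left(182 + i\right) + \frac{1}{2} \left(- \frac{1}{7}\right) \frac{1}{-11} = \left(182 + i\right) + \frac{1}{2} \left(- \frac{1}{7}\right) \left(- \frac{1}{11}\right) = \left(182 + i\right) + \frac{1}{154} = \frac{28029}{154} + i$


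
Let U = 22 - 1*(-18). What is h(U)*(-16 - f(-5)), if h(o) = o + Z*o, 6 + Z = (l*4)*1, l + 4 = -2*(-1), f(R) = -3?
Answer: 6760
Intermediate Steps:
l = -2 (l = -4 - 2*(-1) = -4 + 2 = -2)
Z = -14 (Z = -6 - 2*4*1 = -6 - 8*1 = -6 - 8 = -14)
U = 40 (U = 22 + 18 = 40)
h(o) = -13*o (h(o) = o - 14*o = -13*o)
h(U)*(-16 - f(-5)) = (-13*40)*(-16 - 1*(-3)) = -520*(-16 + 3) = -520*(-13) = 6760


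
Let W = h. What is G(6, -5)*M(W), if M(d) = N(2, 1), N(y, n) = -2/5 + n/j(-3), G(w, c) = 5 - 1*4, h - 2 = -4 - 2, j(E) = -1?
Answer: -7/5 ≈ -1.4000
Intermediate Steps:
h = -4 (h = 2 + (-4 - 2) = 2 - 6 = -4)
G(w, c) = 1 (G(w, c) = 5 - 4 = 1)
W = -4
N(y, n) = -⅖ - n (N(y, n) = -2/5 + n/(-1) = -2*⅕ + n*(-1) = -⅖ - n)
M(d) = -7/5 (M(d) = -⅖ - 1*1 = -⅖ - 1 = -7/5)
G(6, -5)*M(W) = 1*(-7/5) = -7/5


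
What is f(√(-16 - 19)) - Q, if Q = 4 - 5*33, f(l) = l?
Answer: 161 + I*√35 ≈ 161.0 + 5.9161*I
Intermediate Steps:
Q = -161 (Q = 4 - 165 = -161)
f(√(-16 - 19)) - Q = √(-16 - 19) - 1*(-161) = √(-35) + 161 = I*√35 + 161 = 161 + I*√35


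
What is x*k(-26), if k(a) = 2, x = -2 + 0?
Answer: -4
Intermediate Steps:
x = -2
x*k(-26) = -2*2 = -4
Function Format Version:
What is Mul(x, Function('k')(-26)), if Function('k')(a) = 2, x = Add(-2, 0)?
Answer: -4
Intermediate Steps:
x = -2
Mul(x, Function('k')(-26)) = Mul(-2, 2) = -4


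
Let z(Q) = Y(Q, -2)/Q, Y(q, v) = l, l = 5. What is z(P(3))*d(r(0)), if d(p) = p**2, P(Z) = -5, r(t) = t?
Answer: 0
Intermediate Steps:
Y(q, v) = 5
z(Q) = 5/Q
z(P(3))*d(r(0)) = (5/(-5))*0**2 = (5*(-1/5))*0 = -1*0 = 0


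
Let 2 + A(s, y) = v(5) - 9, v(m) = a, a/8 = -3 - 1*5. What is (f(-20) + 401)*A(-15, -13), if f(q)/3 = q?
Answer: -25575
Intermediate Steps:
f(q) = 3*q
a = -64 (a = 8*(-3 - 1*5) = 8*(-3 - 5) = 8*(-8) = -64)
v(m) = -64
A(s, y) = -75 (A(s, y) = -2 + (-64 - 9) = -2 - 73 = -75)
(f(-20) + 401)*A(-15, -13) = (3*(-20) + 401)*(-75) = (-60 + 401)*(-75) = 341*(-75) = -25575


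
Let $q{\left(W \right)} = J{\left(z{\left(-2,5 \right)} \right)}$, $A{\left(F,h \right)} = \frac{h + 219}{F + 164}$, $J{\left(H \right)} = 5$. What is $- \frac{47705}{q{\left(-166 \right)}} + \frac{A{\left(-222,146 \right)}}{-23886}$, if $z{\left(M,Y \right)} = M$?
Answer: $- \frac{13217986543}{1385388} \approx -9541.0$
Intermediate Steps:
$A{\left(F,h \right)} = \frac{219 + h}{164 + F}$
$q{\left(W \right)} = 5$
$- \frac{47705}{q{\left(-166 \right)}} + \frac{A{\left(-222,146 \right)}}{-23886} = - \frac{47705}{5} + \frac{\frac{1}{164 - 222} \left(219 + 146\right)}{-23886} = \left(-47705\right) \frac{1}{5} + \frac{1}{-58} \cdot 365 \left(- \frac{1}{23886}\right) = -9541 + \left(- \frac{1}{58}\right) 365 \left(- \frac{1}{23886}\right) = -9541 - - \frac{365}{1385388} = -9541 + \frac{365}{1385388} = - \frac{13217986543}{1385388}$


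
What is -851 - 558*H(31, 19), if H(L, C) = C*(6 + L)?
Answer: -393125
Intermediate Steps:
-851 - 558*H(31, 19) = -851 - 10602*(6 + 31) = -851 - 10602*37 = -851 - 558*703 = -851 - 392274 = -393125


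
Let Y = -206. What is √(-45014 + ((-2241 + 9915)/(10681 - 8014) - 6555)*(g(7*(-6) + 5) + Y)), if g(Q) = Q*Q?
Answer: I*√6057915257653/889 ≈ 2768.6*I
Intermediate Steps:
g(Q) = Q²
√(-45014 + ((-2241 + 9915)/(10681 - 8014) - 6555)*(g(7*(-6) + 5) + Y)) = √(-45014 + ((-2241 + 9915)/(10681 - 8014) - 6555)*((7*(-6) + 5)² - 206)) = √(-45014 + (7674/2667 - 6555)*((-42 + 5)² - 206)) = √(-45014 + (7674*(1/2667) - 6555)*((-37)² - 206)) = √(-45014 + (2558/889 - 6555)*(1369 - 206)) = √(-45014 - 5824837/889*1163) = √(-45014 - 6774285431/889) = √(-6814302877/889) = I*√6057915257653/889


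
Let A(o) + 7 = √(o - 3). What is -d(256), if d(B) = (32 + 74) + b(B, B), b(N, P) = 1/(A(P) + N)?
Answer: -6545537/61748 + √253/61748 ≈ -106.00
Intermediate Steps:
A(o) = -7 + √(-3 + o) (A(o) = -7 + √(o - 3) = -7 + √(-3 + o))
b(N, P) = 1/(-7 + N + √(-3 + P)) (b(N, P) = 1/((-7 + √(-3 + P)) + N) = 1/(-7 + N + √(-3 + P)))
d(B) = 106 + 1/(-7 + B + √(-3 + B)) (d(B) = (32 + 74) + 1/(-7 + B + √(-3 + B)) = 106 + 1/(-7 + B + √(-3 + B)))
-d(256) = -(106 + 1/(-7 + 256 + √(-3 + 256))) = -(106 + 1/(-7 + 256 + √253)) = -(106 + 1/(249 + √253)) = -106 - 1/(249 + √253)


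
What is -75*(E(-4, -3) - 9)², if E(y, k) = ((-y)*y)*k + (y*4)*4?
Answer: -46875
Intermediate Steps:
E(y, k) = 16*y - k*y² (E(y, k) = (-y²)*k + (4*y)*4 = -k*y² + 16*y = 16*y - k*y²)
-75*(E(-4, -3) - 9)² = -75*(-4*(16 - 1*(-3)*(-4)) - 9)² = -75*(-4*(16 - 12) - 9)² = -75*(-4*4 - 9)² = -75*(-16 - 9)² = -75*(-25)² = -75*625 = -46875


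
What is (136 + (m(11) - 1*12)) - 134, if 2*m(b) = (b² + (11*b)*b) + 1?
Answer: 1433/2 ≈ 716.50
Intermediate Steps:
m(b) = ½ + 6*b² (m(b) = ((b² + (11*b)*b) + 1)/2 = ((b² + 11*b²) + 1)/2 = (12*b² + 1)/2 = (1 + 12*b²)/2 = ½ + 6*b²)
(136 + (m(11) - 1*12)) - 134 = (136 + ((½ + 6*11²) - 1*12)) - 134 = (136 + ((½ + 6*121) - 12)) - 134 = (136 + ((½ + 726) - 12)) - 134 = (136 + (1453/2 - 12)) - 134 = (136 + 1429/2) - 134 = 1701/2 - 134 = 1433/2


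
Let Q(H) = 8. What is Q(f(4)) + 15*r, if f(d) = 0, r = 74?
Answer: 1118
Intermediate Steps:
Q(f(4)) + 15*r = 8 + 15*74 = 8 + 1110 = 1118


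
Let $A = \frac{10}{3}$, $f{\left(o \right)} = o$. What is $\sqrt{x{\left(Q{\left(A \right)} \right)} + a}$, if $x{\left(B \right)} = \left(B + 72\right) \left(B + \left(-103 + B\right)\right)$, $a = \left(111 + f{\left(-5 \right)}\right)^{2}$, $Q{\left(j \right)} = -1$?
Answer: $\sqrt{3781} \approx 61.49$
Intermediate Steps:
$A = \frac{10}{3}$ ($A = 10 \cdot \frac{1}{3} = \frac{10}{3} \approx 3.3333$)
$a = 11236$ ($a = \left(111 - 5\right)^{2} = 106^{2} = 11236$)
$x{\left(B \right)} = \left(-103 + 2 B\right) \left(72 + B\right)$ ($x{\left(B \right)} = \left(72 + B\right) \left(-103 + 2 B\right) = \left(-103 + 2 B\right) \left(72 + B\right)$)
$\sqrt{x{\left(Q{\left(A \right)} \right)} + a} = \sqrt{\left(-7416 + 2 \left(-1\right)^{2} + 41 \left(-1\right)\right) + 11236} = \sqrt{\left(-7416 + 2 \cdot 1 - 41\right) + 11236} = \sqrt{\left(-7416 + 2 - 41\right) + 11236} = \sqrt{-7455 + 11236} = \sqrt{3781}$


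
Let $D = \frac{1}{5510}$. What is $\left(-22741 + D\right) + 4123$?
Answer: $- \frac{102585179}{5510} \approx -18618.0$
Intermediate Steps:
$D = \frac{1}{5510} \approx 0.00018149$
$\left(-22741 + D\right) + 4123 = \left(-22741 + \frac{1}{5510}\right) + 4123 = - \frac{125302909}{5510} + 4123 = - \frac{102585179}{5510}$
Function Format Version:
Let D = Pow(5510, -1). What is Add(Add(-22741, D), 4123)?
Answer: Rational(-102585179, 5510) ≈ -18618.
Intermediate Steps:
D = Rational(1, 5510) ≈ 0.00018149
Add(Add(-22741, D), 4123) = Add(Add(-22741, Rational(1, 5510)), 4123) = Add(Rational(-125302909, 5510), 4123) = Rational(-102585179, 5510)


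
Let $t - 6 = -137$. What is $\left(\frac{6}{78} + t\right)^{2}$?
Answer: $\frac{2896804}{169} \approx 17141.0$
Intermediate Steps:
$t = -131$ ($t = 6 - 137 = -131$)
$\left(\frac{6}{78} + t\right)^{2} = \left(\frac{6}{78} - 131\right)^{2} = \left(6 \cdot \frac{1}{78} - 131\right)^{2} = \left(\frac{1}{13} - 131\right)^{2} = \left(- \frac{1702}{13}\right)^{2} = \frac{2896804}{169}$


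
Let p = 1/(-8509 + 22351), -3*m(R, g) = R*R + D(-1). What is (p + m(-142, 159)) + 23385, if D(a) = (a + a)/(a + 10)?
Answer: 691978501/41526 ≈ 16664.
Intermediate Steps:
D(a) = 2*a/(10 + a) (D(a) = (2*a)/(10 + a) = 2*a/(10 + a))
m(R, g) = 2/27 - R**2/3 (m(R, g) = -(R*R + 2*(-1)/(10 - 1))/3 = -(R**2 + 2*(-1)/9)/3 = -(R**2 + 2*(-1)*(1/9))/3 = -(R**2 - 2/9)/3 = -(-2/9 + R**2)/3 = 2/27 - R**2/3)
p = 1/13842 ≈ 7.2244e-5
(p + m(-142, 159)) + 23385 = (1/13842 + (2/27 - 1/3*(-142)**2)) + 23385 = (1/13842 + (2/27 - 1/3*20164)) + 23385 = (1/13842 + (2/27 - 20164/3)) + 23385 = (1/13842 - 181474/27) + 23385 = -279107009/41526 + 23385 = 691978501/41526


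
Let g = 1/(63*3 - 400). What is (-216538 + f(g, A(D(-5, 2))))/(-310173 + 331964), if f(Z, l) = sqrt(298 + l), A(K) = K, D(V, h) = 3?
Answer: -30934/3113 + sqrt(301)/21791 ≈ -9.9362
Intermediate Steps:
g = -1/211 (g = 1/(189 - 400) = 1/(-211) = -1/211 ≈ -0.0047393)
(-216538 + f(g, A(D(-5, 2))))/(-310173 + 331964) = (-216538 + sqrt(298 + 3))/(-310173 + 331964) = (-216538 + sqrt(301))/21791 = (-216538 + sqrt(301))*(1/21791) = -30934/3113 + sqrt(301)/21791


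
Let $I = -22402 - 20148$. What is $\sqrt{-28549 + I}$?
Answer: $7 i \sqrt{1451} \approx 266.64 i$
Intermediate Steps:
$I = -42550$
$\sqrt{-28549 + I} = \sqrt{-28549 - 42550} = \sqrt{-71099} = 7 i \sqrt{1451}$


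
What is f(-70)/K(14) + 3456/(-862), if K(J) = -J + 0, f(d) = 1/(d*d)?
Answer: -118541231/29566600 ≈ -4.0093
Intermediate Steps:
f(d) = d⁻² (f(d) = 1/(d²) = d⁻²)
K(J) = -J
f(-70)/K(14) + 3456/(-862) = 1/((-70)²*((-1*14))) + 3456/(-862) = (1/4900)/(-14) + 3456*(-1/862) = (1/4900)*(-1/14) - 1728/431 = -1/68600 - 1728/431 = -118541231/29566600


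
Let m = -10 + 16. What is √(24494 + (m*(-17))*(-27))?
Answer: 4*√1703 ≈ 165.07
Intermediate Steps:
m = 6
√(24494 + (m*(-17))*(-27)) = √(24494 + (6*(-17))*(-27)) = √(24494 - 102*(-27)) = √(24494 + 2754) = √27248 = 4*√1703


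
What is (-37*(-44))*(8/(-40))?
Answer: -1628/5 ≈ -325.60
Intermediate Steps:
(-37*(-44))*(8/(-40)) = 1628*(8*(-1/40)) = 1628*(-⅕) = -1628/5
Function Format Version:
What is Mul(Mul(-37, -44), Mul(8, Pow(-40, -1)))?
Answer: Rational(-1628, 5) ≈ -325.60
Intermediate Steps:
Mul(Mul(-37, -44), Mul(8, Pow(-40, -1))) = Mul(1628, Mul(8, Rational(-1, 40))) = Mul(1628, Rational(-1, 5)) = Rational(-1628, 5)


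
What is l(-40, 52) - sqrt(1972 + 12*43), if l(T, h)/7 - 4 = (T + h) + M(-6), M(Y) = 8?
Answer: 168 - 2*sqrt(622) ≈ 118.12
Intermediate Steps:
l(T, h) = 84 + 7*T + 7*h (l(T, h) = 28 + 7*((T + h) + 8) = 28 + 7*(8 + T + h) = 28 + (56 + 7*T + 7*h) = 84 + 7*T + 7*h)
l(-40, 52) - sqrt(1972 + 12*43) = (84 + 7*(-40) + 7*52) - sqrt(1972 + 12*43) = (84 - 280 + 364) - sqrt(1972 + 516) = 168 - sqrt(2488) = 168 - 2*sqrt(622)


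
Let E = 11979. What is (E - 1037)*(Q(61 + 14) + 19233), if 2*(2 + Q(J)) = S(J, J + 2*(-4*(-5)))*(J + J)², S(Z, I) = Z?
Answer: 9442738102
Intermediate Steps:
Q(J) = -2 + 2*J³ (Q(J) = -2 + (J*(J + J)²)/2 = -2 + (J*(2*J)²)/2 = -2 + (J*(4*J²))/2 = -2 + (4*J³)/2 = -2 + 2*J³)
(E - 1037)*(Q(61 + 14) + 19233) = (11979 - 1037)*((-2 + 2*(61 + 14)³) + 19233) = 10942*((-2 + 2*75³) + 19233) = 10942*((-2 + 2*421875) + 19233) = 10942*((-2 + 843750) + 19233) = 10942*(843748 + 19233) = 10942*862981 = 9442738102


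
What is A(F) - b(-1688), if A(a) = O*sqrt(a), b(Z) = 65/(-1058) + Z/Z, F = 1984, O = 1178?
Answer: -993/1058 + 9424*sqrt(31) ≈ 52470.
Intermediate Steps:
b(Z) = 993/1058 (b(Z) = 65*(-1/1058) + 1 = -65/1058 + 1 = 993/1058)
A(a) = 1178*sqrt(a)
A(F) - b(-1688) = 1178*sqrt(1984) - 1*993/1058 = 1178*(8*sqrt(31)) - 993/1058 = 9424*sqrt(31) - 993/1058 = -993/1058 + 9424*sqrt(31)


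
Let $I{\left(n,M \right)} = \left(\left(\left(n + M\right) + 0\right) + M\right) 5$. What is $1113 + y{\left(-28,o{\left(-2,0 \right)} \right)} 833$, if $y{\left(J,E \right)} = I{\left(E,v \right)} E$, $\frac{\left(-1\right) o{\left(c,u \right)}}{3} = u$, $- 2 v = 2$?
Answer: $1113$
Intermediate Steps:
$v = -1$ ($v = \left(- \frac{1}{2}\right) 2 = -1$)
$I{\left(n,M \right)} = 5 n + 10 M$ ($I{\left(n,M \right)} = \left(\left(\left(M + n\right) + 0\right) + M\right) 5 = \left(\left(M + n\right) + M\right) 5 = \left(n + 2 M\right) 5 = 5 n + 10 M$)
$o{\left(c,u \right)} = - 3 u$
$y{\left(J,E \right)} = E \left(-10 + 5 E\right)$ ($y{\left(J,E \right)} = \left(5 E + 10 \left(-1\right)\right) E = \left(5 E - 10\right) E = \left(-10 + 5 E\right) E = E \left(-10 + 5 E\right)$)
$1113 + y{\left(-28,o{\left(-2,0 \right)} \right)} 833 = 1113 + 5 \left(\left(-3\right) 0\right) \left(-2 - 0\right) 833 = 1113 + 5 \cdot 0 \left(-2 + 0\right) 833 = 1113 + 5 \cdot 0 \left(-2\right) 833 = 1113 + 0 \cdot 833 = 1113 + 0 = 1113$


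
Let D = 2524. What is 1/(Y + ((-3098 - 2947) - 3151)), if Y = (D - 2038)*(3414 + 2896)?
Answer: 1/3057464 ≈ 3.2707e-7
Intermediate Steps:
Y = 3066660 (Y = (2524 - 2038)*(3414 + 2896) = 486*6310 = 3066660)
1/(Y + ((-3098 - 2947) - 3151)) = 1/(3066660 + ((-3098 - 2947) - 3151)) = 1/(3066660 + (-6045 - 3151)) = 1/(3066660 - 9196) = 1/3057464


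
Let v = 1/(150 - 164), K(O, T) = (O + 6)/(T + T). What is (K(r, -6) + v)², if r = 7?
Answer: 9409/7056 ≈ 1.3335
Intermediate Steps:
K(O, T) = (6 + O)/(2*T) (K(O, T) = (6 + O)/((2*T)) = (6 + O)*(1/(2*T)) = (6 + O)/(2*T))
v = -1/14 (v = 1/(-14) = -1/14 ≈ -0.071429)
(K(r, -6) + v)² = ((½)*(6 + 7)/(-6) - 1/14)² = ((½)*(-⅙)*13 - 1/14)² = (-13/12 - 1/14)² = (-97/84)² = 9409/7056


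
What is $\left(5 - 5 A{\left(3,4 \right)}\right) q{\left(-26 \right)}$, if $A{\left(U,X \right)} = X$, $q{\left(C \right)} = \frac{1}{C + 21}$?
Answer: $3$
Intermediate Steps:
$q{\left(C \right)} = \frac{1}{21 + C}$
$\left(5 - 5 A{\left(3,4 \right)}\right) q{\left(-26 \right)} = \frac{5 - 20}{21 - 26} = \frac{5 - 20}{-5} = \left(-15\right) \left(- \frac{1}{5}\right) = 3$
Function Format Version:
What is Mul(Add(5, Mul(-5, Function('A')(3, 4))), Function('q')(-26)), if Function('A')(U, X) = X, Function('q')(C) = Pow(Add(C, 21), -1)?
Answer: 3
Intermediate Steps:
Function('q')(C) = Pow(Add(21, C), -1)
Mul(Add(5, Mul(-5, Function('A')(3, 4))), Function('q')(-26)) = Mul(Add(5, Mul(-5, 4)), Pow(Add(21, -26), -1)) = Mul(Add(5, -20), Pow(-5, -1)) = Mul(-15, Rational(-1, 5)) = 3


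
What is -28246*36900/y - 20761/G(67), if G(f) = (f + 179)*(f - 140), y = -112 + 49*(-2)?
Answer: 623907396967/125706 ≈ 4.9632e+6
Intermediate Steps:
y = -210 (y = -112 - 98 = -210)
G(f) = (-140 + f)*(179 + f) (G(f) = (179 + f)*(-140 + f) = (-140 + f)*(179 + f))
-28246*36900/y - 20761/G(67) = -28246/((-210/36900)) - 20761/(-25060 + 67² + 39*67) = -28246/((-210*1/36900)) - 20761/(-25060 + 4489 + 2613) = -28246/(-7/1230) - 20761/(-17958) = -28246*(-1230/7) - 20761*(-1/17958) = 34742580/7 + 20761/17958 = 623907396967/125706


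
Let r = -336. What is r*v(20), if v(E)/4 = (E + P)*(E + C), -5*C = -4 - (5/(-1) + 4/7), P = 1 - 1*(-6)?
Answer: -3613248/5 ≈ -7.2265e+5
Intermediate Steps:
P = 7 (P = 1 + 6 = 7)
C = -3/35 (C = -(-4 - (5/(-1) + 4/7))/5 = -(-4 - (5*(-1) + 4*(1/7)))/5 = -(-4 - (-5 + 4/7))/5 = -(-4 - 1*(-31/7))/5 = -(-4 + 31/7)/5 = -1/5*3/7 = -3/35 ≈ -0.085714)
v(E) = 4*(7 + E)*(-3/35 + E) (v(E) = 4*((E + 7)*(E - 3/35)) = 4*((7 + E)*(-3/35 + E)) = 4*(7 + E)*(-3/35 + E))
r*v(20) = -336*(-12/5 + 4*20**2 + (968/35)*20) = -336*(-12/5 + 4*400 + 3872/7) = -336*(-12/5 + 1600 + 3872/7) = -336*75276/35 = -3613248/5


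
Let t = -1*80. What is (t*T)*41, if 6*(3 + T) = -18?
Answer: 19680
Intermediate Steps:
T = -6 (T = -3 + (⅙)*(-18) = -3 - 3 = -6)
t = -80
(t*T)*41 = -80*(-6)*41 = 480*41 = 19680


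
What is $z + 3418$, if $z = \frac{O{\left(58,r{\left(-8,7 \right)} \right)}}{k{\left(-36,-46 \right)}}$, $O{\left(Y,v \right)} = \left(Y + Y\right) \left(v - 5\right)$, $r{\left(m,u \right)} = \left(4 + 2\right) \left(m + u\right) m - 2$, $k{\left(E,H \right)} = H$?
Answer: $\frac{76236}{23} \approx 3314.6$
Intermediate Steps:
$r{\left(m,u \right)} = -2 + m \left(6 m + 6 u\right)$ ($r{\left(m,u \right)} = 6 \left(m + u\right) m - 2 = \left(6 m + 6 u\right) m - 2 = m \left(6 m + 6 u\right) - 2 = -2 + m \left(6 m + 6 u\right)$)
$O{\left(Y,v \right)} = 2 Y \left(-5 + v\right)$
$z = - \frac{2378}{23}$ ($z = \frac{2 \cdot 58 \left(-5 + \left(-2 + 6 \left(-8\right)^{2} + 6 \left(-8\right) 7\right)\right)}{-46} = 2 \cdot 58 \left(-5 - -46\right) \left(- \frac{1}{46}\right) = 2 \cdot 58 \left(-5 + 46\right) \left(- \frac{1}{46}\right) = 2 \cdot 58 \cdot 41 \left(- \frac{1}{46}\right) = 4756 \left(- \frac{1}{46}\right) = - \frac{2378}{23} \approx -103.39$)
$z + 3418 = - \frac{2378}{23} + 3418 = \frac{76236}{23}$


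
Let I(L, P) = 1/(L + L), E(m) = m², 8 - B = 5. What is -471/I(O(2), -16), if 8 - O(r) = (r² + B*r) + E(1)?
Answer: 2826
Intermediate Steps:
B = 3 (B = 8 - 1*5 = 8 - 5 = 3)
O(r) = 7 - r² - 3*r (O(r) = 8 - ((r² + 3*r) + 1²) = 8 - ((r² + 3*r) + 1) = 8 - (1 + r² + 3*r) = 8 + (-1 - r² - 3*r) = 7 - r² - 3*r)
I(L, P) = 1/(2*L)
-471/I(O(2), -16) = -471/(1/(2*(7 - 1*2² - 3*2))) = -471/(1/(2*(7 - 1*4 - 6))) = -471/(1/(2*(7 - 4 - 6))) = -471/((½)/(-3)) = -471/((½)*(-⅓)) = -471/(-⅙) = -471*(-6) = 2826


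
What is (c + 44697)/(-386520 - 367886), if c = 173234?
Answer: -217931/754406 ≈ -0.28888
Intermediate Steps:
(c + 44697)/(-386520 - 367886) = (173234 + 44697)/(-386520 - 367886) = 217931/(-754406) = 217931*(-1/754406) = -217931/754406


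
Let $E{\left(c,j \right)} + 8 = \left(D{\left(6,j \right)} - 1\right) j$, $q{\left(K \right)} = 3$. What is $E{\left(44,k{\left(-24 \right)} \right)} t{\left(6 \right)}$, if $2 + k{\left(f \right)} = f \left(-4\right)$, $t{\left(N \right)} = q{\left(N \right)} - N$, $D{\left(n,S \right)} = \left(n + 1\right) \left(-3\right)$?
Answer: $6228$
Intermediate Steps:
$D{\left(n,S \right)} = -3 - 3 n$ ($D{\left(n,S \right)} = \left(1 + n\right) \left(-3\right) = -3 - 3 n$)
$t{\left(N \right)} = 3 - N$
$k{\left(f \right)} = -2 - 4 f$ ($k{\left(f \right)} = -2 + f \left(-4\right) = -2 - 4 f$)
$E{\left(c,j \right)} = -8 - 22 j$ ($E{\left(c,j \right)} = -8 + \left(\left(-3 - 18\right) - 1\right) j = -8 + \left(-21 - 1\right) j = -8 - 22 j$)
$E{\left(44,k{\left(-24 \right)} \right)} t{\left(6 \right)} = \left(-8 - 22 \left(-2 - -96\right)\right) \left(3 - 6\right) = \left(-8 - 22 \left(-2 + 96\right)\right) \left(3 - 6\right) = \left(-8 - 2068\right) \left(-3\right) = \left(-2076\right) \left(-3\right) = 6228$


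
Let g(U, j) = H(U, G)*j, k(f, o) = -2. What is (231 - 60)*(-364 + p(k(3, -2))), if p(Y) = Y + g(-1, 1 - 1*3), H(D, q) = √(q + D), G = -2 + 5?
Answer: -62586 - 342*√2 ≈ -63070.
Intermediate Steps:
G = 3
H(D, q) = √(D + q)
g(U, j) = j*√(3 + U) (g(U, j) = √(U + 3)*j = √(3 + U)*j = j*√(3 + U))
p(Y) = Y - 2*√2 (p(Y) = Y + (1 - 1*3)*√(3 - 1) = Y + (1 - 3)*√2 = Y - 2*√2)
(231 - 60)*(-364 + p(k(3, -2))) = (231 - 60)*(-364 + (-2 - 2*√2)) = 171*(-366 - 2*√2) = -62586 - 342*√2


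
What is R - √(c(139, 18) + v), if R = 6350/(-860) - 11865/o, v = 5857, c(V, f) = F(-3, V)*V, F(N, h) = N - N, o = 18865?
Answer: -371419/46354 - √5857 ≈ -84.544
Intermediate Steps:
F(N, h) = 0
c(V, f) = 0 (c(V, f) = 0*V = 0)
R = -371419/46354 (R = 6350/(-860) - 11865/18865 = 6350*(-1/860) - 11865*1/18865 = -635/86 - 339/539 = -371419/46354 ≈ -8.0127)
R - √(c(139, 18) + v) = -371419/46354 - √(0 + 5857) = -371419/46354 - √5857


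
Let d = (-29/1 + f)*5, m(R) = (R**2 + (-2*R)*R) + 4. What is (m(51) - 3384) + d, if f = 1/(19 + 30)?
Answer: -300169/49 ≈ -6125.9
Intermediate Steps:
m(R) = 4 - R**2 (m(R) = (R**2 - 2*R**2) + 4 = -R**2 + 4 = 4 - R**2)
f = 1/49 ≈ 0.020408
d = -7100/49 (d = (-29/1 + 1/49)*5 = (-29*1 + 1/49)*5 = (-29 + 1/49)*5 = -1420/49*5 = -7100/49 ≈ -144.90)
(m(51) - 3384) + d = ((4 - 1*51**2) - 3384) - 7100/49 = ((4 - 1*2601) - 3384) - 7100/49 = ((4 - 2601) - 3384) - 7100/49 = (-2597 - 3384) - 7100/49 = -5981 - 7100/49 = -300169/49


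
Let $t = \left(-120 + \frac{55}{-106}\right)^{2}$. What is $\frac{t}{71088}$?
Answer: $\frac{163200625}{798744768} \approx 0.20432$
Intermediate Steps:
$t = \frac{163200625}{11236}$ ($t = \left(-120 + 55 \left(- \frac{1}{106}\right)\right)^{2} = \left(-120 - \frac{55}{106}\right)^{2} = \left(- \frac{12775}{106}\right)^{2} = \frac{163200625}{11236} \approx 14525.0$)
$\frac{t}{71088} = \frac{163200625}{11236 \cdot 71088} = \frac{163200625}{11236} \cdot \frac{1}{71088} = \frac{163200625}{798744768}$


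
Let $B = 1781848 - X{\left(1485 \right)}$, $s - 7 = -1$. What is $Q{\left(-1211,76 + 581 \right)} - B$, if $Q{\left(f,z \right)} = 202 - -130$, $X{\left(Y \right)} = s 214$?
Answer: $-1780232$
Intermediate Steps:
$s = 6$ ($s = 7 - 1 = 6$)
$X{\left(Y \right)} = 1284$ ($X{\left(Y \right)} = 6 \cdot 214 = 1284$)
$Q{\left(f,z \right)} = 332$ ($Q{\left(f,z \right)} = 202 + 130 = 332$)
$B = 1780564$ ($B = 1781848 - 1284 = 1780564$)
$Q{\left(-1211,76 + 581 \right)} - B = 332 - 1780564 = -1780232$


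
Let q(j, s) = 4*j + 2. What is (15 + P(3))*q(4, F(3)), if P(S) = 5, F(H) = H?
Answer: 360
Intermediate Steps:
q(j, s) = 2 + 4*j
(15 + P(3))*q(4, F(3)) = (15 + 5)*(2 + 4*4) = 20*(2 + 16) = 20*18 = 360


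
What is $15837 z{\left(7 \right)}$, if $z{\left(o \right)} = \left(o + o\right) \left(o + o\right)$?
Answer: $3104052$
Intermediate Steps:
$z{\left(o \right)} = 4 o^{2}$ ($z{\left(o \right)} = 2 o 2 o = 4 o^{2}$)
$15837 z{\left(7 \right)} = 15837 \cdot 4 \cdot 7^{2} = 15837 \cdot 4 \cdot 49 = 15837 \cdot 196 = 3104052$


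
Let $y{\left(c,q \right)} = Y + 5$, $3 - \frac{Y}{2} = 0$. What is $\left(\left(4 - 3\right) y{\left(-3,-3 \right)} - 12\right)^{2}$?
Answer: $1$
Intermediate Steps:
$Y = 6$ ($Y = 6 - 0 = 6 + 0 = 6$)
$y{\left(c,q \right)} = 11$ ($y{\left(c,q \right)} = 6 + 5 = 11$)
$\left(\left(4 - 3\right) y{\left(-3,-3 \right)} - 12\right)^{2} = \left(\left(4 - 3\right) 11 - 12\right)^{2} = \left(1 \cdot 11 - 12\right)^{2} = \left(11 - 12\right)^{2} = \left(-1\right)^{2} = 1$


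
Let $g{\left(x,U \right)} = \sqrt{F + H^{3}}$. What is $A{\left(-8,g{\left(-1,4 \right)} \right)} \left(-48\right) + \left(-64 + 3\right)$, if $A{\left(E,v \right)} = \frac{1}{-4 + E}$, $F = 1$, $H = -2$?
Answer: $-57$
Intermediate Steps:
$g{\left(x,U \right)} = i \sqrt{7}$ ($g{\left(x,U \right)} = \sqrt{1 + \left(-2\right)^{3}} = \sqrt{1 - 8} = \sqrt{-7} = i \sqrt{7}$)
$A{\left(-8,g{\left(-1,4 \right)} \right)} \left(-48\right) + \left(-64 + 3\right) = \frac{1}{-4 - 8} \left(-48\right) + \left(-64 + 3\right) = \frac{1}{-12} \left(-48\right) - 61 = \left(- \frac{1}{12}\right) \left(-48\right) - 61 = 4 - 61 = -57$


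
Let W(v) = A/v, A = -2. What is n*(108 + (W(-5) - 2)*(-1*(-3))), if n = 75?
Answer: 7740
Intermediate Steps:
W(v) = -2/v
n*(108 + (W(-5) - 2)*(-1*(-3))) = 75*(108 + (-2/(-5) - 2)*(-1*(-3))) = 75*(108 + (-2*(-⅕) - 2)*3) = 75*(108 + (⅖ - 2)*3) = 75*(108 - 8/5*3) = 75*(108 - 24/5) = 75*(516/5) = 7740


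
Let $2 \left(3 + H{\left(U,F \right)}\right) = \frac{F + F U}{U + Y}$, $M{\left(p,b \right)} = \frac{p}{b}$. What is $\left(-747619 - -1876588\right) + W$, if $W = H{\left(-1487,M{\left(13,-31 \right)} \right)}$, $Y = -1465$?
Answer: $\frac{103313926933}{91512} \approx 1.129 \cdot 10^{6}$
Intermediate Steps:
$H{\left(U,F \right)} = -3 + \frac{F + F U}{2 \left(-1465 + U\right)}$ ($H{\left(U,F \right)} = -3 + \frac{\left(F + F U\right) \frac{1}{U - 1465}}{2} = -3 + \frac{\left(F + F U\right) \frac{1}{-1465 + U}}{2} = -3 + \frac{\frac{1}{-1465 + U} \left(F + F U\right)}{2} = -3 + \frac{F + F U}{2 \left(-1465 + U\right)}$)
$W = - \frac{284195}{91512}$ ($W = \frac{8790 + \frac{13}{-31} - -8922 + \frac{13}{-31} \left(-1487\right)}{2 \left(-1465 - 1487\right)} = \frac{8790 + 13 \left(- \frac{1}{31}\right) + 8922 + 13 \left(- \frac{1}{31}\right) \left(-1487\right)}{2 \left(-2952\right)} = \frac{1}{2} \left(- \frac{1}{2952}\right) \left(8790 - \frac{13}{31} + 8922 - - \frac{19331}{31}\right) = \frac{1}{2} \left(- \frac{1}{2952}\right) \left(8790 - \frac{13}{31} + 8922 + \frac{19331}{31}\right) = \frac{1}{2} \left(- \frac{1}{2952}\right) \frac{568390}{31} = - \frac{284195}{91512} \approx -3.1055$)
$\left(-747619 - -1876588\right) + W = \left(-747619 - -1876588\right) - \frac{284195}{91512} = \left(-747619 + 1876588\right) - \frac{284195}{91512} = 1128969 - \frac{284195}{91512} = \frac{103313926933}{91512}$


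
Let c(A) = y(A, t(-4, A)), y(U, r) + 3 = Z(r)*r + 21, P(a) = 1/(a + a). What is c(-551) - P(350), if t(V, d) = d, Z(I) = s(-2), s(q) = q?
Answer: 783999/700 ≈ 1120.0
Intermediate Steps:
Z(I) = -2
P(a) = 1/(2*a)
y(U, r) = 18 - 2*r (y(U, r) = -3 + (-2*r + 21) = -3 + (21 - 2*r) = 18 - 2*r)
c(A) = 18 - 2*A
c(-551) - P(350) = (18 - 2*(-551)) - 1/(2*350) = (18 + 1102) - 1/(2*350) = 1120 - 1*1/700 = 1120 - 1/700 = 783999/700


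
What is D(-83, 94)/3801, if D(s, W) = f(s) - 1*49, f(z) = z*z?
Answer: 2280/1267 ≈ 1.7995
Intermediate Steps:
f(z) = z²
D(s, W) = -49 + s² (D(s, W) = s² - 1*49 = s² - 49 = -49 + s²)
D(-83, 94)/3801 = (-49 + (-83)²)/3801 = (-49 + 6889)*(1/3801) = 6840*(1/3801) = 2280/1267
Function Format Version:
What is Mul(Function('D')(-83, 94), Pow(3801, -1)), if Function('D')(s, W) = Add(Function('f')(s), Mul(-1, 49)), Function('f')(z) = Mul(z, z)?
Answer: Rational(2280, 1267) ≈ 1.7995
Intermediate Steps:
Function('f')(z) = Pow(z, 2)
Function('D')(s, W) = Add(-49, Pow(s, 2)) (Function('D')(s, W) = Add(Pow(s, 2), Mul(-1, 49)) = Add(Pow(s, 2), -49) = Add(-49, Pow(s, 2)))
Mul(Function('D')(-83, 94), Pow(3801, -1)) = Mul(Add(-49, Pow(-83, 2)), Pow(3801, -1)) = Mul(Add(-49, 6889), Rational(1, 3801)) = Mul(6840, Rational(1, 3801)) = Rational(2280, 1267)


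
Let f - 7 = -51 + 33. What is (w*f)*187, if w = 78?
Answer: -160446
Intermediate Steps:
f = -11 (f = 7 + (-51 + 33) = 7 - 18 = -11)
(w*f)*187 = (78*(-11))*187 = -858*187 = -160446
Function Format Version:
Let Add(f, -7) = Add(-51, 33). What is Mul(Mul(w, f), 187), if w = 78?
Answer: -160446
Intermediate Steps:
f = -11 (f = Add(7, Add(-51, 33)) = Add(7, -18) = -11)
Mul(Mul(w, f), 187) = Mul(Mul(78, -11), 187) = Mul(-858, 187) = -160446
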